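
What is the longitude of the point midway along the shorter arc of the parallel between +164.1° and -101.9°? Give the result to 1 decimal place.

Signed shortest Δλ from +164.1° to -101.9° is +94.0°.
Midpoint longitude = +164.1° + (+94.0°)/2 = +164.1° + 47.0° = +211.1°.
Normalise into (−180°, 180°]: -148.9°.
(The naïve average (+164.1 + -101.9)/2 = 31.1° is on the wrong side of the globe.)

-148.9°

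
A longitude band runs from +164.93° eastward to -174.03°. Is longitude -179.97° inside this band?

Yes

Band width going east from +164.93° to -174.03°: ((-174.03 − 164.93) mod 360) = 21.04°.
Offset of -179.97° east of the west edge: ((-179.97 − 164.93) mod 360) = 15.10°.
15.10° ≤ 21.04° ⇒ inside.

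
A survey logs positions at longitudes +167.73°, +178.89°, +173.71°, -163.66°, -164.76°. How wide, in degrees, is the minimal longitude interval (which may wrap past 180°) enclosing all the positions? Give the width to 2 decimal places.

Sort the longitudes: -164.76°, -163.66°, +167.73°, +173.71°, +178.89°.
Eastward gaps between consecutive values (wrapping around): 1.10°, 331.39°, 5.98°, 5.18°, 16.35°.
Largest gap = 331.39° ⇒ minimal covering band is its complement: 360° − 331.39° = 28.61°.
Band runs from +167.73° eastward to -163.66°, crossing the antimeridian.

28.61°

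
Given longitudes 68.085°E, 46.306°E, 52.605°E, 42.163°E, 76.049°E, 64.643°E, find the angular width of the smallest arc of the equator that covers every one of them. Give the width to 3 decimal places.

Sort the longitudes: +42.163°, +46.306°, +52.605°, +64.643°, +68.085°, +76.049°.
Eastward gaps between consecutive values (wrapping around): 4.143°, 6.299°, 12.038°, 3.442°, 7.964°, 326.114°.
Largest gap = 326.114° ⇒ minimal covering band is its complement: 360° − 326.114° = 33.886°.
Band runs from +42.163° eastward to +76.049°.

33.886°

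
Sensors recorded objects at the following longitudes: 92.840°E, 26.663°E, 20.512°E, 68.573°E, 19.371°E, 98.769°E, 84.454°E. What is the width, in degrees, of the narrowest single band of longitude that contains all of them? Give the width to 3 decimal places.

Sort the longitudes: +19.371°, +20.512°, +26.663°, +68.573°, +84.454°, +92.840°, +98.769°.
Eastward gaps between consecutive values (wrapping around): 1.141°, 6.151°, 41.910°, 15.881°, 8.386°, 5.929°, 280.602°.
Largest gap = 280.602° ⇒ minimal covering band is its complement: 360° − 280.602° = 79.398°.
Band runs from +19.371° eastward to +98.769°.

79.398°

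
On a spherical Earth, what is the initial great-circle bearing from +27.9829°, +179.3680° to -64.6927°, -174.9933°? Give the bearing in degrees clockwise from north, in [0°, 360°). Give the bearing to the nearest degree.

Δλ = -174.9933 − 179.3680 = -354.3613°; wrapped into (−180°, 180°]: 5.6387°.
θ = atan2( sin Δλ · cos φ₂ , cos φ₁ · sin φ₂ − sin φ₁ · cos φ₂ · cos Δλ )
  = atan2(0.04200, -0.99794) = 177.590° → normalised to [0°, 360°): 177.590°.

178°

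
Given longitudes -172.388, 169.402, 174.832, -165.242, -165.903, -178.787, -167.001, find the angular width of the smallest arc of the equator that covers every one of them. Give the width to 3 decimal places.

Sort the longitudes: -178.787°, -172.388°, -167.001°, -165.903°, -165.242°, +169.402°, +174.832°.
Eastward gaps between consecutive values (wrapping around): 6.399°, 5.387°, 1.098°, 0.661°, 334.644°, 5.430°, 6.381°.
Largest gap = 334.644° ⇒ minimal covering band is its complement: 360° − 334.644° = 25.356°.
Band runs from +169.402° eastward to -165.242°, crossing the antimeridian.

25.356°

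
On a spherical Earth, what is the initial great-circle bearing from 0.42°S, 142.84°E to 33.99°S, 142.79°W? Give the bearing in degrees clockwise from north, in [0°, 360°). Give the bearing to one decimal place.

124.9°

Δλ = -142.79 − 142.84 = -285.63°; wrapped into (−180°, 180°]: 74.37°.
θ = atan2( sin Δλ · cos φ₂ , cos φ₁ · sin φ₂ − sin φ₁ · cos φ₂ · cos Δλ )
  = atan2(0.79848, -0.55740) = 124.918° → normalised to [0°, 360°): 124.918°.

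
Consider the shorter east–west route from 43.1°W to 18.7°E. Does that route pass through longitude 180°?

Signed shortest Δλ = ((18.7 − -43.1 + 180) mod 360) − 180 = 61.8°.
Going east by 61.8° from -43.1° reaches +18.7° without touching 180°.

No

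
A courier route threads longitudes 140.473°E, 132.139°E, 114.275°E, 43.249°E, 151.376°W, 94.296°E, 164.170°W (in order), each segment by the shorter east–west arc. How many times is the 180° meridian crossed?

3

Leg 1: +140.473° → +132.139°, shortest Δλ = -8.334° (west) — does not cross 180°.
Leg 2: +132.139° → +114.275°, shortest Δλ = -17.864° (west) — does not cross 180°.
Leg 3: +114.275° → +43.249°, shortest Δλ = -71.026° (west) — does not cross 180°.
Leg 4: +43.249° → -151.376°, shortest Δλ = 165.375° (east) — crosses 180°.
Leg 5: -151.376° → +94.296°, shortest Δλ = -114.328° (west) — crosses 180°.
Leg 6: +94.296° → -164.170°, shortest Δλ = 101.534° (east) — crosses 180°.
Total crossings: 3.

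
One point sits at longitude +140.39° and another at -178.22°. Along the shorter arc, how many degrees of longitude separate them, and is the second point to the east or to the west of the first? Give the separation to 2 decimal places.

Raw difference: -178.22 − 140.39 = -318.61°.
Normalise into (−180°, 180°]: -318.61° + 360° = 41.39°.
Positive ⇒ the second point lies to the east; separation 41.39°.

41.39° east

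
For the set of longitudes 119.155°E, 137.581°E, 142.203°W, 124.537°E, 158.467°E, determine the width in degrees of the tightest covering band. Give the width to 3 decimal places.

Sort the longitudes: -142.203°, +119.155°, +124.537°, +137.581°, +158.467°.
Eastward gaps between consecutive values (wrapping around): 261.358°, 5.382°, 13.044°, 20.886°, 59.330°.
Largest gap = 261.358° ⇒ minimal covering band is its complement: 360° − 261.358° = 98.642°.
Band runs from +119.155° eastward to -142.203°, crossing the antimeridian.

98.642°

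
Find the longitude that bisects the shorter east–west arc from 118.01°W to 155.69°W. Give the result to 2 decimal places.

Signed shortest Δλ from -118.01° to -155.69° is -37.68°.
Midpoint longitude = -118.01° + (-37.68°)/2 = -118.01° − 18.84° = -136.85°.

136.85°W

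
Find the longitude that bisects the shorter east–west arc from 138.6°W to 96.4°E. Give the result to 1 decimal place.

158.9°E

Signed shortest Δλ from -138.6° to +96.4° is -125.0°.
Midpoint longitude = -138.6° + (-125.0°)/2 = -138.6° − 62.5° = -201.1°.
Normalise into (−180°, 180°]: +158.9°.
(The naïve average (-138.6 + +96.4)/2 = -21.1° is on the wrong side of the globe.)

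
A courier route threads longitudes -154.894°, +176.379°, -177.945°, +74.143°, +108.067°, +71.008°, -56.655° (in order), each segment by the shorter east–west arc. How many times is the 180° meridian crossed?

3

Leg 1: -154.894° → +176.379°, shortest Δλ = -28.727° (west) — crosses 180°.
Leg 2: +176.379° → -177.945°, shortest Δλ = 5.676° (east) — crosses 180°.
Leg 3: -177.945° → +74.143°, shortest Δλ = -107.912° (west) — crosses 180°.
Leg 4: +74.143° → +108.067°, shortest Δλ = 33.924° (east) — does not cross 180°.
Leg 5: +108.067° → +71.008°, shortest Δλ = -37.059° (west) — does not cross 180°.
Leg 6: +71.008° → -56.655°, shortest Δλ = -127.663° (west) — does not cross 180°.
Total crossings: 3.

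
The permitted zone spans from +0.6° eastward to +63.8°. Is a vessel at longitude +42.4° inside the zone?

Band width going east from +0.6° to +63.8°: ((63.8 − 0.6) mod 360) = 63.2°.
Offset of +42.4° east of the west edge: ((42.4 − 0.6) mod 360) = 41.8°.
41.8° ≤ 63.2° ⇒ inside.

Yes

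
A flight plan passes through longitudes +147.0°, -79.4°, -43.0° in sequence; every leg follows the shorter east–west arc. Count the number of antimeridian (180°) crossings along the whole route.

Leg 1: +147.0° → -79.4°, shortest Δλ = 133.6° (east) — crosses 180°.
Leg 2: -79.4° → -43.0°, shortest Δλ = 36.4° (east) — does not cross 180°.
Total crossings: 1.

1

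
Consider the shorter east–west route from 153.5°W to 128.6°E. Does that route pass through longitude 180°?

Yes

Naïve |128.6 − -153.5| = 282.1° > 180°, so the shorter arc goes the other way round — across 180°.
Signed shortest Δλ = ((128.6 − -153.5 + 180) mod 360) − 180 = -77.9°.
Going west by 77.9° from -153.5° passes through 180° before reaching +128.6°.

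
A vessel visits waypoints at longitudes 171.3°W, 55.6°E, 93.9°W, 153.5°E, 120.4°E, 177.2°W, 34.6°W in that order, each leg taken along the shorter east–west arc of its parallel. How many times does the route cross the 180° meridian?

Leg 1: -171.3° → +55.6°, shortest Δλ = -133.1° (west) — crosses 180°.
Leg 2: +55.6° → -93.9°, shortest Δλ = -149.5° (west) — does not cross 180°.
Leg 3: -93.9° → +153.5°, shortest Δλ = -112.6° (west) — crosses 180°.
Leg 4: +153.5° → +120.4°, shortest Δλ = -33.1° (west) — does not cross 180°.
Leg 5: +120.4° → -177.2°, shortest Δλ = 62.4° (east) — crosses 180°.
Leg 6: -177.2° → -34.6°, shortest Δλ = 142.6° (east) — does not cross 180°.
Total crossings: 3.

3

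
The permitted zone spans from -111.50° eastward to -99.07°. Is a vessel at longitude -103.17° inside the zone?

Yes

Band width going east from -111.50° to -99.07°: ((-99.07 − -111.50) mod 360) = 12.43°.
Offset of -103.17° east of the west edge: ((-103.17 − -111.50) mod 360) = 8.33°.
8.33° ≤ 12.43° ⇒ inside.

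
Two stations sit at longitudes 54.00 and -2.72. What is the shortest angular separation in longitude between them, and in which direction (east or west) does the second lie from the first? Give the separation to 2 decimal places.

56.72° west

Raw difference: -2.72 − 54.00 = -56.72°.
Normalise into (−180°, 180°]: -56.72° stays -56.72°.
Negative ⇒ the second point lies to the west; separation 56.72°.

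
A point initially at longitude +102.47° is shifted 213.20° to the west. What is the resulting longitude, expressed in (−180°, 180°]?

-110.73°

Start at +102.47°; shift −213.20° → -110.73°.
-110.73° already lies in (−180°, 180°].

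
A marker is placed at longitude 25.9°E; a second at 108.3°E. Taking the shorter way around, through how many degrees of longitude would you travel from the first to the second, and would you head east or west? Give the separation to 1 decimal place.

Raw difference: 108.3 − 25.9 = 82.4°.
Normalise into (−180°, 180°]: 82.4° stays 82.4°.
Positive ⇒ the second point lies to the east; separation 82.4°.

82.4° east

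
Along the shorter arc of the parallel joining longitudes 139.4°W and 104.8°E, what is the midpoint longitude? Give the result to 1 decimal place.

162.7°E

Signed shortest Δλ from -139.4° to +104.8° is -115.8°.
Midpoint longitude = -139.4° + (-115.8°)/2 = -139.4° − 57.9° = -197.3°.
Normalise into (−180°, 180°]: +162.7°.
(The naïve average (-139.4 + +104.8)/2 = -17.3° is on the wrong side of the globe.)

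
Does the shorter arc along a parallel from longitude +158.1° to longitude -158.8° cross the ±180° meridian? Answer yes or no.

Yes

Naïve |-158.8 − 158.1| = 316.9° > 180°, so the shorter arc goes the other way round — across 180°.
Signed shortest Δλ = ((-158.8 − 158.1 + 180) mod 360) − 180 = 43.1°.
Going east by 43.1° from +158.1° passes through 180° before reaching -158.8°.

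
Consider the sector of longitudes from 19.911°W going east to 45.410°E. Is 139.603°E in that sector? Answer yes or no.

Band width going east from -19.911° to +45.410°: ((45.410 − -19.911) mod 360) = 65.321°.
Offset of +139.603° east of the west edge: ((139.603 − -19.911) mod 360) = 159.514°.
159.514° > 65.321° ⇒ outside.

No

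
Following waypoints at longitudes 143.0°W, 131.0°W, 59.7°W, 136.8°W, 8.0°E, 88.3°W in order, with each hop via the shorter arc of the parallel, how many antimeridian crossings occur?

0

Leg 1: -143.0° → -131.0°, shortest Δλ = 12.0° (east) — does not cross 180°.
Leg 2: -131.0° → -59.7°, shortest Δλ = 71.3° (east) — does not cross 180°.
Leg 3: -59.7° → -136.8°, shortest Δλ = -77.1° (west) — does not cross 180°.
Leg 4: -136.8° → +8.0°, shortest Δλ = 144.8° (east) — does not cross 180°.
Leg 5: +8.0° → -88.3°, shortest Δλ = -96.3° (west) — does not cross 180°.
Total crossings: 0.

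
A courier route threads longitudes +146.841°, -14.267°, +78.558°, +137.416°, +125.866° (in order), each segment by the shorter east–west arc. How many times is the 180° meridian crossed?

Leg 1: +146.841° → -14.267°, shortest Δλ = -161.108° (west) — does not cross 180°.
Leg 2: -14.267° → +78.558°, shortest Δλ = 92.825° (east) — does not cross 180°.
Leg 3: +78.558° → +137.416°, shortest Δλ = 58.858° (east) — does not cross 180°.
Leg 4: +137.416° → +125.866°, shortest Δλ = -11.55° (west) — does not cross 180°.
Total crossings: 0.

0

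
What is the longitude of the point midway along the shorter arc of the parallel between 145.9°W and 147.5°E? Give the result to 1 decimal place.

179.2°W

Signed shortest Δλ from -145.9° to +147.5° is -66.6°.
Midpoint longitude = -145.9° + (-66.6°)/2 = -145.9° − 33.3° = -179.2°.
(The naïve average (-145.9 + +147.5)/2 = 0.8° is on the wrong side of the globe.)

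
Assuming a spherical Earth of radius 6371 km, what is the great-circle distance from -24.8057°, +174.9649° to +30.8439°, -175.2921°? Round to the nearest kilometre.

Δλ = -175.2921 − 174.9649 = -350.2570°; wrapped into (−180°, 180°]: 9.7430°.
Δφ = 30.8439 − -24.8057 = 55.6496°.
a = sin²(Δφ/2) + cos φ₁ · cos φ₂ · sin²(Δλ/2) = 0.223494.
c = 2·atan2(√a, √(1−a)) = 0.98482 rad → d = 6371·c ≈ 6274.30 km.

6274 km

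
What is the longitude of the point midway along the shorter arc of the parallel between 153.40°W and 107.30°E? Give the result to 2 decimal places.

156.95°E

Signed shortest Δλ from -153.40° to +107.30° is -99.30°.
Midpoint longitude = -153.40° + (-99.30°)/2 = -153.40° − 49.65° = -203.05°.
Normalise into (−180°, 180°]: +156.95°.
(The naïve average (-153.40 + +107.30)/2 = -23.05° is on the wrong side of the globe.)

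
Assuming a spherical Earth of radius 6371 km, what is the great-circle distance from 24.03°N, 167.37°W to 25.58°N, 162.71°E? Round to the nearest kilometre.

3019 km

Δλ = 162.71 − -167.37 = 330.08°; wrapped into (−180°, 180°]: -29.92°.
Δφ = 25.58 − 24.03 = 1.55°.
a = sin²(Δφ/2) + cos φ₁ · cos φ₂ · sin²(Δλ/2) = 0.055081.
c = 2·atan2(√a, √(1−a)) = 0.47380 rad → d = 6371·c ≈ 3018.61 km.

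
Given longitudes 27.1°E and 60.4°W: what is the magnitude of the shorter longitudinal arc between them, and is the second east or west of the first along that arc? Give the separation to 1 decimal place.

Raw difference: -60.4 − 27.1 = -87.5°.
Normalise into (−180°, 180°]: -87.5° stays -87.5°.
Negative ⇒ the second point lies to the west; separation 87.5°.

87.5° west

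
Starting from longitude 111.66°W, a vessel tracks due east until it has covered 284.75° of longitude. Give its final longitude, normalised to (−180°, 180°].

Start at -111.66°; shift +284.75° → +173.09°.
+173.09° already lies in (−180°, 180°].

173.09°E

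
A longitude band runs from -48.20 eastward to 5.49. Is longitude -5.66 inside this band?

Band width going east from -48.20° to +5.49°: ((5.49 − -48.20) mod 360) = 53.69°.
Offset of -5.66° east of the west edge: ((-5.66 − -48.20) mod 360) = 42.54°.
42.54° ≤ 53.69° ⇒ inside.

Yes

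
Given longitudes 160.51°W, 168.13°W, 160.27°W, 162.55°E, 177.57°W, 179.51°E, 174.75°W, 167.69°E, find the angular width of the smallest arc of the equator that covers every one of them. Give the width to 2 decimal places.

37.18°

Sort the longitudes: -177.57°, -174.75°, -168.13°, -160.51°, -160.27°, +162.55°, +167.69°, +179.51°.
Eastward gaps between consecutive values (wrapping around): 2.82°, 6.62°, 7.62°, 0.24°, 322.82°, 5.14°, 11.82°, 2.92°.
Largest gap = 322.82° ⇒ minimal covering band is its complement: 360° − 322.82° = 37.18°.
Band runs from +162.55° eastward to -160.27°, crossing the antimeridian.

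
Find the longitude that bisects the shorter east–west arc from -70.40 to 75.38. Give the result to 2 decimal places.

+2.49°

Signed shortest Δλ from -70.40° to +75.38° is +145.78°.
Midpoint longitude = -70.40° + (+145.78°)/2 = -70.40° + 72.89° = +2.49°.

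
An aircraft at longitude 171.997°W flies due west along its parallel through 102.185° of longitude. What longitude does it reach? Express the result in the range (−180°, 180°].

85.818°E

Start at -171.997°; shift −102.185° → -274.182°.
-274.182° lies outside (−180°, 180°]; add 360° → +85.818°.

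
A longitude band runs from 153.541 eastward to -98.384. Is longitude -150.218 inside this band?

Yes

Band width going east from +153.541° to -98.384°: ((-98.384 − 153.541) mod 360) = 108.075°.
Offset of -150.218° east of the west edge: ((-150.218 − 153.541) mod 360) = 56.241°.
56.241° ≤ 108.075° ⇒ inside.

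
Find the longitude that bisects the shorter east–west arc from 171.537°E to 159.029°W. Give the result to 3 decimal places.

Signed shortest Δλ from +171.537° to -159.029° is +29.434°.
Midpoint longitude = +171.537° + (+29.434°)/2 = +171.537° + 14.717° = +186.254°.
Normalise into (−180°, 180°]: -173.746°.
(The naïve average (+171.537 + -159.029)/2 = 6.254° is on the wrong side of the globe.)

173.746°W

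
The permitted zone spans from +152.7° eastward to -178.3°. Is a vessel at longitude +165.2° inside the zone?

Yes

Band width going east from +152.7° to -178.3°: ((-178.3 − 152.7) mod 360) = 29.0°.
Offset of +165.2° east of the west edge: ((165.2 − 152.7) mod 360) = 12.5°.
12.5° ≤ 29.0° ⇒ inside.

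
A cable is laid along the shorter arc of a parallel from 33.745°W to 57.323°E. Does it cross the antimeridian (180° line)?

Signed shortest Δλ = ((57.323 − -33.745 + 180) mod 360) − 180 = 91.068°.
Going east by 91.068° from -33.745° reaches +57.323° without touching 180°.

No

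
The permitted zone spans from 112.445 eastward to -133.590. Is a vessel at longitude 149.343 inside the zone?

Yes

Band width going east from +112.445° to -133.590°: ((-133.590 − 112.445) mod 360) = 113.965°.
Offset of +149.343° east of the west edge: ((149.343 − 112.445) mod 360) = 36.898°.
36.898° ≤ 113.965° ⇒ inside.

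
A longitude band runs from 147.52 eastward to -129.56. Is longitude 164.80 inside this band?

Yes

Band width going east from +147.52° to -129.56°: ((-129.56 − 147.52) mod 360) = 82.92°.
Offset of +164.80° east of the west edge: ((164.80 − 147.52) mod 360) = 17.28°.
17.28° ≤ 82.92° ⇒ inside.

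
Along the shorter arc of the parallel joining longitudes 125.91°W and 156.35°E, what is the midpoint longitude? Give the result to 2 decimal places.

164.78°W

Signed shortest Δλ from -125.91° to +156.35° is -77.74°.
Midpoint longitude = -125.91° + (-77.74°)/2 = -125.91° − 38.87° = -164.78°.
(The naïve average (-125.91 + +156.35)/2 = 15.22° is on the wrong side of the globe.)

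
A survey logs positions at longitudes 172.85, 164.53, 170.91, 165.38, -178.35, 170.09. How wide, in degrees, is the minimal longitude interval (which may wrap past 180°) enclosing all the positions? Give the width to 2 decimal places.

Sort the longitudes: -178.35°, +164.53°, +165.38°, +170.09°, +170.91°, +172.85°.
Eastward gaps between consecutive values (wrapping around): 342.88°, 0.85°, 4.71°, 0.82°, 1.94°, 8.80°.
Largest gap = 342.88° ⇒ minimal covering band is its complement: 360° − 342.88° = 17.12°.
Band runs from +164.53° eastward to -178.35°, crossing the antimeridian.

17.12°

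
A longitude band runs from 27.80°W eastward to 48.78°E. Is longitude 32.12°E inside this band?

Band width going east from -27.80° to +48.78°: ((48.78 − -27.80) mod 360) = 76.58°.
Offset of +32.12° east of the west edge: ((32.12 − -27.80) mod 360) = 59.92°.
59.92° ≤ 76.58° ⇒ inside.

Yes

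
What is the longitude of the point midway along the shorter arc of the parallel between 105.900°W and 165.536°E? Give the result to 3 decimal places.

150.182°W

Signed shortest Δλ from -105.900° to +165.536° is -88.564°.
Midpoint longitude = -105.900° + (-88.564°)/2 = -105.900° − 44.282° = -150.182°.
(The naïve average (-105.900 + +165.536)/2 = 29.818° is on the wrong side of the globe.)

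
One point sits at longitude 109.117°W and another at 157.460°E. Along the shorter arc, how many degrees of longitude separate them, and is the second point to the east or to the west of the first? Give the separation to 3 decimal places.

93.423° west

Raw difference: 157.460 − -109.117 = 266.577°.
Normalise into (−180°, 180°]: 266.577° − 360° = -93.423°.
Negative ⇒ the second point lies to the west; separation 93.423°.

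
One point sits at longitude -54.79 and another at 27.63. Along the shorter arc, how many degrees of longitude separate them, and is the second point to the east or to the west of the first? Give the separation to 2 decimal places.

82.42° east

Raw difference: 27.63 − -54.79 = 82.42°.
Normalise into (−180°, 180°]: 82.42° stays 82.42°.
Positive ⇒ the second point lies to the east; separation 82.42°.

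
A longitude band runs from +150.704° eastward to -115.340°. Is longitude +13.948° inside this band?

Band width going east from +150.704° to -115.340°: ((-115.340 − 150.704) mod 360) = 93.956°.
Offset of +13.948° east of the west edge: ((13.948 − 150.704) mod 360) = 223.244°.
223.244° > 93.956° ⇒ outside.

No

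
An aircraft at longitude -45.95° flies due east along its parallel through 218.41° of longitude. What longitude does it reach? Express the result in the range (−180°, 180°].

+172.46°

Start at -45.95°; shift +218.41° → +172.46°.
+172.46° already lies in (−180°, 180°].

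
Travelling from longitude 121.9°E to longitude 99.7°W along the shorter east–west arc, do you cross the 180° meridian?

Yes

Naïve |-99.7 − 121.9| = 221.6° > 180°, so the shorter arc goes the other way round — across 180°.
Signed shortest Δλ = ((-99.7 − 121.9 + 180) mod 360) − 180 = 138.4°.
Going east by 138.4° from +121.9° passes through 180° before reaching -99.7°.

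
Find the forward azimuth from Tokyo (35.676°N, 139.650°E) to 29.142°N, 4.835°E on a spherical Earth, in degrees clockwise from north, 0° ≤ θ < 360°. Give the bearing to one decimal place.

320.6°

Δλ = 4.835 − 139.650 = -134.815°.
θ = atan2( sin Δλ · cos φ₂ , cos φ₁ · sin φ₂ − sin φ₁ · cos φ₂ · cos Δλ )
  = atan2(-0.61959, 0.75460) = -39.389° → normalised to [0°, 360°): 320.611°.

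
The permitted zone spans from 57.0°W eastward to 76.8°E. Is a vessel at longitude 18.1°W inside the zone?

Band width going east from -57.0° to +76.8°: ((76.8 − -57.0) mod 360) = 133.8°.
Offset of -18.1° east of the west edge: ((-18.1 − -57.0) mod 360) = 38.9°.
38.9° ≤ 133.8° ⇒ inside.

Yes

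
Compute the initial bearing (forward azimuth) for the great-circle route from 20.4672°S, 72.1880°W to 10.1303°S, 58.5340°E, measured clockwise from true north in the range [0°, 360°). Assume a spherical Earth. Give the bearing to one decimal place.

117.6°

Δλ = 58.5340 − -72.1880 = 130.7220°.
θ = atan2( sin Δλ · cos φ₂ , cos φ₁ · sin φ₂ − sin φ₁ · cos φ₂ · cos Δλ )
  = atan2(0.74607, -0.38935) = 117.559° → normalised to [0°, 360°): 117.559°.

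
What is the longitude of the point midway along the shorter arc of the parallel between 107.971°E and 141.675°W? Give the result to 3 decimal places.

163.148°E

Signed shortest Δλ from +107.971° to -141.675° is +110.354°.
Midpoint longitude = +107.971° + (+110.354°)/2 = +107.971° + 55.177° = +163.148°.
(The naïve average (+107.971 + -141.675)/2 = -16.852° is on the wrong side of the globe.)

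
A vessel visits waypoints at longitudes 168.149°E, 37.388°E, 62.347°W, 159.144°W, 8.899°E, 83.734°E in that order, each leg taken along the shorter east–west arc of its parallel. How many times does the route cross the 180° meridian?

0

Leg 1: +168.149° → +37.388°, shortest Δλ = -130.761° (west) — does not cross 180°.
Leg 2: +37.388° → -62.347°, shortest Δλ = -99.735° (west) — does not cross 180°.
Leg 3: -62.347° → -159.144°, shortest Δλ = -96.797° (west) — does not cross 180°.
Leg 4: -159.144° → +8.899°, shortest Δλ = 168.043° (east) — does not cross 180°.
Leg 5: +8.899° → +83.734°, shortest Δλ = 74.835° (east) — does not cross 180°.
Total crossings: 0.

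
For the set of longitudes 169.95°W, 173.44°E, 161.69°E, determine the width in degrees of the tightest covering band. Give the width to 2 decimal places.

28.36°

Sort the longitudes: -169.95°, +161.69°, +173.44°.
Eastward gaps between consecutive values (wrapping around): 331.64°, 11.75°, 16.61°.
Largest gap = 331.64° ⇒ minimal covering band is its complement: 360° − 331.64° = 28.36°.
Band runs from +161.69° eastward to -169.95°, crossing the antimeridian.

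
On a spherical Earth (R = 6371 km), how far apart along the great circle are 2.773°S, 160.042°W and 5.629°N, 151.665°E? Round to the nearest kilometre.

5444 km

Δλ = 151.665 − -160.042 = 311.707°; wrapped into (−180°, 180°]: -48.293°.
Δφ = 5.629 − -2.773 = 8.402°.
a = sin²(Δφ/2) + cos φ₁ · cos φ₂ · sin²(Δλ/2) = 0.171704.
c = 2·atan2(√a, √(1−a)) = 0.85450 rad → d = 6371·c ≈ 5444.05 km.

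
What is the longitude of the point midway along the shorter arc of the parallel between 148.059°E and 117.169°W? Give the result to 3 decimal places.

Signed shortest Δλ from +148.059° to -117.169° is +94.772°.
Midpoint longitude = +148.059° + (+94.772°)/2 = +148.059° + 47.386° = +195.445°.
Normalise into (−180°, 180°]: -164.555°.
(The naïve average (+148.059 + -117.169)/2 = 15.445° is on the wrong side of the globe.)

164.555°W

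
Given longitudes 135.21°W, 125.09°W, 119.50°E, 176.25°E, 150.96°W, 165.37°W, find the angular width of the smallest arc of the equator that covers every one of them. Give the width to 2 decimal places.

115.41°

Sort the longitudes: -165.37°, -150.96°, -135.21°, -125.09°, +119.50°, +176.25°.
Eastward gaps between consecutive values (wrapping around): 14.41°, 15.75°, 10.12°, 244.59°, 56.75°, 18.38°.
Largest gap = 244.59° ⇒ minimal covering band is its complement: 360° − 244.59° = 115.41°.
Band runs from +119.50° eastward to -125.09°, crossing the antimeridian.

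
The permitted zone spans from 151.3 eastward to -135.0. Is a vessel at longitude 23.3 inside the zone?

Band width going east from +151.3° to -135.0°: ((-135.0 − 151.3) mod 360) = 73.7°.
Offset of +23.3° east of the west edge: ((23.3 − 151.3) mod 360) = 232.0°.
232.0° > 73.7° ⇒ outside.

No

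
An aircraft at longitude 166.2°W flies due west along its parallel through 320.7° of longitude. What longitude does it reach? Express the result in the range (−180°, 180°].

Start at -166.2°; shift −320.7° → -486.9°.
-486.9° lies outside (−180°, 180°]; add 360° → -126.9°.

126.9°W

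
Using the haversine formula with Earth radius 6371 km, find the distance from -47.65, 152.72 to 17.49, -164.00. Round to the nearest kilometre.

Δλ = -164.00 − 152.72 = -316.72°; wrapped into (−180°, 180°]: 43.28°.
Δφ = 17.49 − -47.65 = 65.14°.
a = sin²(Δφ/2) + cos φ₁ · cos φ₂ · sin²(Δλ/2) = 0.377177.
c = 2·atan2(√a, √(1−a)) = 1.32261 rad → d = 6371·c ≈ 8426.35 km.

8426 km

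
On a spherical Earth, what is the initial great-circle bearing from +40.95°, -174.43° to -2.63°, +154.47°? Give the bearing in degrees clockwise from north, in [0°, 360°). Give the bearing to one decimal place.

220.9°

Δλ = 154.47 − -174.43 = 328.90°; wrapped into (−180°, 180°]: -31.10°.
θ = atan2( sin Δλ · cos φ₂ , cos φ₁ · sin φ₂ − sin φ₁ · cos φ₂ · cos Δλ )
  = atan2(-0.51599, -0.59526) = -139.080° → normalised to [0°, 360°): 220.920°.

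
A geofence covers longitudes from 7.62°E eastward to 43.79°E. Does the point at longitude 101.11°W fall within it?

No

Band width going east from +7.62° to +43.79°: ((43.79 − 7.62) mod 360) = 36.17°.
Offset of -101.11° east of the west edge: ((-101.11 − 7.62) mod 360) = 251.27°.
251.27° > 36.17° ⇒ outside.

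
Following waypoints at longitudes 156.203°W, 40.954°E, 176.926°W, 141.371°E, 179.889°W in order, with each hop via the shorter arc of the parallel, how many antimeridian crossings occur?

4

Leg 1: -156.203° → +40.954°, shortest Δλ = -162.843° (west) — crosses 180°.
Leg 2: +40.954° → -176.926°, shortest Δλ = 142.12° (east) — crosses 180°.
Leg 3: -176.926° → +141.371°, shortest Δλ = -41.703° (west) — crosses 180°.
Leg 4: +141.371° → -179.889°, shortest Δλ = 38.74° (east) — crosses 180°.
Total crossings: 4.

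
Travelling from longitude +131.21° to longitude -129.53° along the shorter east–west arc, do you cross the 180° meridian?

Yes

Naïve |-129.53 − 131.21| = 260.74° > 180°, so the shorter arc goes the other way round — across 180°.
Signed shortest Δλ = ((-129.53 − 131.21 + 180) mod 360) − 180 = 99.26°.
Going east by 99.26° from +131.21° passes through 180° before reaching -129.53°.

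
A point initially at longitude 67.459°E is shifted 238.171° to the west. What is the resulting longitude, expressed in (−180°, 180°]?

Start at +67.459°; shift −238.171° → -170.712°.
-170.712° already lies in (−180°, 180°].

170.712°W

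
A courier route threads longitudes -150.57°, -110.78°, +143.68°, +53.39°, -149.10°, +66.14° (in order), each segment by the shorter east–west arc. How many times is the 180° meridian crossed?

Leg 1: -150.57° → -110.78°, shortest Δλ = 39.79° (east) — does not cross 180°.
Leg 2: -110.78° → +143.68°, shortest Δλ = -105.54° (west) — crosses 180°.
Leg 3: +143.68° → +53.39°, shortest Δλ = -90.29° (west) — does not cross 180°.
Leg 4: +53.39° → -149.10°, shortest Δλ = 157.51° (east) — crosses 180°.
Leg 5: -149.10° → +66.14°, shortest Δλ = -144.76° (west) — crosses 180°.
Total crossings: 3.

3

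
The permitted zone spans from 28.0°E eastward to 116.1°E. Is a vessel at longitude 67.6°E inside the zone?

Yes

Band width going east from +28.0° to +116.1°: ((116.1 − 28.0) mod 360) = 88.1°.
Offset of +67.6° east of the west edge: ((67.6 − 28.0) mod 360) = 39.6°.
39.6° ≤ 88.1° ⇒ inside.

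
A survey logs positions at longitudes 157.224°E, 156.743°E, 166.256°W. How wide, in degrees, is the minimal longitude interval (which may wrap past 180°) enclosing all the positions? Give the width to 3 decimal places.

37.001°

Sort the longitudes: -166.256°, +156.743°, +157.224°.
Eastward gaps between consecutive values (wrapping around): 322.999°, 0.481°, 36.520°.
Largest gap = 322.999° ⇒ minimal covering band is its complement: 360° − 322.999° = 37.001°.
Band runs from +156.743° eastward to -166.256°, crossing the antimeridian.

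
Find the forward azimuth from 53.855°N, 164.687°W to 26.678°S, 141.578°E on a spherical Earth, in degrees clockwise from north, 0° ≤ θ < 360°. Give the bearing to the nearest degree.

226°

Δλ = 141.578 − -164.687 = 306.265°; wrapped into (−180°, 180°]: -53.735°.
θ = atan2( sin Δλ · cos φ₂ , cos φ₁ · sin φ₂ − sin φ₁ · cos φ₂ · cos Δλ )
  = atan2(-0.72046, -0.69164) = -133.831° → normalised to [0°, 360°): 226.169°.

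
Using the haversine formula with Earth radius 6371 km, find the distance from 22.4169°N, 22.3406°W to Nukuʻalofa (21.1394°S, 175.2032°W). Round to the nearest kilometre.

Δλ = -175.2032 − -22.3406 = -152.8626°.
Δφ = -21.1394 − 22.4169 = -43.5563°.
a = sin²(Δφ/2) + cos φ₁ · cos φ₂ · sin²(Δλ/2) = 0.952417.
c = 2·atan2(√a, √(1−a)) = 2.70179 rad → d = 6371·c ≈ 17213.07 km.

17213 km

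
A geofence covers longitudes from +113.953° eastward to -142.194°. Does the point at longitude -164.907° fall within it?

Yes

Band width going east from +113.953° to -142.194°: ((-142.194 − 113.953) mod 360) = 103.853°.
Offset of -164.907° east of the west edge: ((-164.907 − 113.953) mod 360) = 81.140°.
81.140° ≤ 103.853° ⇒ inside.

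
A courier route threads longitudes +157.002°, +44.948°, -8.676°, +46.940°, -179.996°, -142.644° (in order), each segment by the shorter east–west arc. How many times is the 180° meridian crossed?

Leg 1: +157.002° → +44.948°, shortest Δλ = -112.054° (west) — does not cross 180°.
Leg 2: +44.948° → -8.676°, shortest Δλ = -53.624° (west) — does not cross 180°.
Leg 3: -8.676° → +46.940°, shortest Δλ = 55.616° (east) — does not cross 180°.
Leg 4: +46.940° → -179.996°, shortest Δλ = 133.064° (east) — crosses 180°.
Leg 5: -179.996° → -142.644°, shortest Δλ = 37.352° (east) — does not cross 180°.
Total crossings: 1.

1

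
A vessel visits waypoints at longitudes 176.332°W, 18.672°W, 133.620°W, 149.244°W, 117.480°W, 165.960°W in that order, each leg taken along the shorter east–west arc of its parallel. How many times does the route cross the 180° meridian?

0

Leg 1: -176.332° → -18.672°, shortest Δλ = 157.66° (east) — does not cross 180°.
Leg 2: -18.672° → -133.620°, shortest Δλ = -114.948° (west) — does not cross 180°.
Leg 3: -133.620° → -149.244°, shortest Δλ = -15.624° (west) — does not cross 180°.
Leg 4: -149.244° → -117.480°, shortest Δλ = 31.764° (east) — does not cross 180°.
Leg 5: -117.480° → -165.960°, shortest Δλ = -48.48° (west) — does not cross 180°.
Total crossings: 0.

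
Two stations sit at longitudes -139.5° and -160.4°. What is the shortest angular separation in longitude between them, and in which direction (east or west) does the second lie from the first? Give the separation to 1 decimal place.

20.9° west

Raw difference: -160.4 − -139.5 = -20.9°.
Normalise into (−180°, 180°]: -20.9° stays -20.9°.
Negative ⇒ the second point lies to the west; separation 20.9°.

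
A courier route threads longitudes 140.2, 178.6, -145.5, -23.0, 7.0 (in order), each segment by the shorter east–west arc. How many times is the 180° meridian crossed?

Leg 1: +140.2° → +178.6°, shortest Δλ = 38.4° (east) — does not cross 180°.
Leg 2: +178.6° → -145.5°, shortest Δλ = 35.9° (east) — crosses 180°.
Leg 3: -145.5° → -23.0°, shortest Δλ = 122.5° (east) — does not cross 180°.
Leg 4: -23.0° → +7.0°, shortest Δλ = 30.0° (east) — does not cross 180°.
Total crossings: 1.

1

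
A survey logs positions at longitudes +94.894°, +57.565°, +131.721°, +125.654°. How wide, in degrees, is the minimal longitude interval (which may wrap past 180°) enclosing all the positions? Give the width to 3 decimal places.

74.156°

Sort the longitudes: +57.565°, +94.894°, +125.654°, +131.721°.
Eastward gaps between consecutive values (wrapping around): 37.329°, 30.760°, 6.067°, 285.844°.
Largest gap = 285.844° ⇒ minimal covering band is its complement: 360° − 285.844° = 74.156°.
Band runs from +57.565° eastward to +131.721°.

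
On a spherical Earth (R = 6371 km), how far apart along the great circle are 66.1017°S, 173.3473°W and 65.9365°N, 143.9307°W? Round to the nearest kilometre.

Δλ = -143.9307 − -173.3473 = 29.4166°.
Δφ = 65.9365 − -66.1017 = 132.0382°.
a = sin²(Δφ/2) + cos φ₁ · cos φ₂ · sin²(Δλ/2) = 0.845461.
c = 2·atan2(√a, √(1−a)) = 2.33356 rad → d = 6371·c ≈ 14867.12 km.

14867 km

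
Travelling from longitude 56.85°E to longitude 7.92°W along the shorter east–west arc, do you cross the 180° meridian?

No

Signed shortest Δλ = ((-7.92 − 56.85 + 180) mod 360) − 180 = -64.77°.
Going west by 64.77° from +56.85° reaches -7.92° without touching 180°.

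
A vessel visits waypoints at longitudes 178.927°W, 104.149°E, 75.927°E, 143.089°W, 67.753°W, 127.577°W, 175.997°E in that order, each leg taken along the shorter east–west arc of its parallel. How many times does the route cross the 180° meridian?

Leg 1: -178.927° → +104.149°, shortest Δλ = -76.924° (west) — crosses 180°.
Leg 2: +104.149° → +75.927°, shortest Δλ = -28.222° (west) — does not cross 180°.
Leg 3: +75.927° → -143.089°, shortest Δλ = 140.984° (east) — crosses 180°.
Leg 4: -143.089° → -67.753°, shortest Δλ = 75.336° (east) — does not cross 180°.
Leg 5: -67.753° → -127.577°, shortest Δλ = -59.824° (west) — does not cross 180°.
Leg 6: -127.577° → +175.997°, shortest Δλ = -56.426° (west) — crosses 180°.
Total crossings: 3.

3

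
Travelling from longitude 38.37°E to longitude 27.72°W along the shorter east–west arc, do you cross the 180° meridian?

Signed shortest Δλ = ((-27.72 − 38.37 + 180) mod 360) − 180 = -66.09°.
Going west by 66.09° from +38.37° reaches -27.72° without touching 180°.

No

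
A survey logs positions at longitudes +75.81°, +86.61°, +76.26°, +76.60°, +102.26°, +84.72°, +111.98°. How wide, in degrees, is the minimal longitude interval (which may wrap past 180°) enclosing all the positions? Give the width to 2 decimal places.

36.17°

Sort the longitudes: +75.81°, +76.26°, +76.60°, +84.72°, +86.61°, +102.26°, +111.98°.
Eastward gaps between consecutive values (wrapping around): 0.45°, 0.34°, 8.12°, 1.89°, 15.65°, 9.72°, 323.83°.
Largest gap = 323.83° ⇒ minimal covering band is its complement: 360° − 323.83° = 36.17°.
Band runs from +75.81° eastward to +111.98°.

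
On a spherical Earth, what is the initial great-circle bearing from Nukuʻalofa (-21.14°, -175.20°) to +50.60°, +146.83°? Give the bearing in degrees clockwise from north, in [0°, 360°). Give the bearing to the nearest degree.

Δλ = 146.83 − -175.20 = 322.03°; wrapped into (−180°, 180°]: -37.97°.
θ = atan2( sin Δλ · cos φ₂ , cos φ₁ · sin φ₂ − sin φ₁ · cos φ₂ · cos Δλ )
  = atan2(-0.39052, 0.90119) = -23.429° → normalised to [0°, 360°): 336.571°.

337°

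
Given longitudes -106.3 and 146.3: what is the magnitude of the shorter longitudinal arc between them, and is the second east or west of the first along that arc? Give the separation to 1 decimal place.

Raw difference: 146.3 − -106.3 = 252.6°.
Normalise into (−180°, 180°]: 252.6° − 360° = -107.4°.
Negative ⇒ the second point lies to the west; separation 107.4°.

107.4° west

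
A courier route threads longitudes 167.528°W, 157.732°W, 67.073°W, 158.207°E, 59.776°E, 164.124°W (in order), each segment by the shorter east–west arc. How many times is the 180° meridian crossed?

2

Leg 1: -167.528° → -157.732°, shortest Δλ = 9.796° (east) — does not cross 180°.
Leg 2: -157.732° → -67.073°, shortest Δλ = 90.659° (east) — does not cross 180°.
Leg 3: -67.073° → +158.207°, shortest Δλ = -134.72° (west) — crosses 180°.
Leg 4: +158.207° → +59.776°, shortest Δλ = -98.431° (west) — does not cross 180°.
Leg 5: +59.776° → -164.124°, shortest Δλ = 136.1° (east) — crosses 180°.
Total crossings: 2.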